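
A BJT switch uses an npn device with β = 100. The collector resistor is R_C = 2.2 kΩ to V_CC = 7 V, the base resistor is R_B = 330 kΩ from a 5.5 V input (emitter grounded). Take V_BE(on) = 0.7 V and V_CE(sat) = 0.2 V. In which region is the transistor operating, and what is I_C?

active; I_C ≈ 1.5 mA

Assume active. Base-emitter loop: I_B = (V_BB − V_BE)/R_B = (5.5 − 0.7)/330 = 0.0145 mA.
I_C = β·I_B = 100×0.0145 = 1.45 mA.
V_CE = V_CC − I_C·R_C = 7 − 1.45×2.2 = 3.8 V > V_CE(sat), so the active-region assumption holds.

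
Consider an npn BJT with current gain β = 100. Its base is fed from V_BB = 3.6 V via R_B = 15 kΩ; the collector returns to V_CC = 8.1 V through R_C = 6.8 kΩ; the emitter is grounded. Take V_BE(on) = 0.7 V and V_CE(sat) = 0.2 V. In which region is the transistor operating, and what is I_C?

saturation; I_C ≈ 1.2 mA

Assume active: I_B = (3.6 − 0.7)/15 = 0.193 mA, giving I_C = β·I_B = 19.3 mA.
But then V_CE = 8.1 − 19.3×6.8 = -123 V < V_CE(sat) = 0.2 V — impossible in the active region.
So the transistor is saturated. With V_CE = 0.2 V, I_C = (V_CC − 0.2)/R_C = 7.9/6.8 = 1.16 mA.
Check: β·I_B = 19.3 mA > I_C = 1.16 mA, confirming saturation.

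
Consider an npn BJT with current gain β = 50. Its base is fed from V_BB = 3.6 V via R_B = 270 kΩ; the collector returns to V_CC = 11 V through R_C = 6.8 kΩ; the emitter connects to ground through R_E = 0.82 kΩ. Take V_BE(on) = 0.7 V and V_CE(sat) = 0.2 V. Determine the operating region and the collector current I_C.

Assume active. Base-emitter loop: I_B = (V_BB − V_BE)/(R_B + (β+1)R_E) = (3.6 − 0.7)/(270 + 51×0.82) = 0.0093 mA.
I_C = β·I_B = 50×0.0093 = 0.465 mA.
V_CE = V_CC − I_C·R_C − I_E·R_E = 11 − 0.465×6.8 − 0.474×0.82 = 7.45 V > V_CE(sat), so the active-region assumption holds.

active; I_C ≈ 0.47 mA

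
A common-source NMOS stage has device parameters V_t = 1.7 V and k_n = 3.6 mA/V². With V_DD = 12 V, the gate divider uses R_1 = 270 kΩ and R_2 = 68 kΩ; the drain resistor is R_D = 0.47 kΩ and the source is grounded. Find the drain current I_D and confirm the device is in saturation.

I_D ≈ 0.92 mA

V_G = V_DD·R_2/(R_1+R_2) = 12×68/338 = 2.41 V. With the source grounded, V_GS = V_G = 2.41 V.
Assume saturation: I_D = (k_n/2)(V_GS − V_t)² = (3.6/2)×(2.41 − 1.7)² = 1.8×0.714² = 0.918 mA.
V_DS = V_DD − I_D·R_D = 12 − 0.918×0.47 = 11.6 V.
Saturation requires V_DS ≥ V_GS − V_t = 0.714 V; 11.6 ≥ 0.714 ✓.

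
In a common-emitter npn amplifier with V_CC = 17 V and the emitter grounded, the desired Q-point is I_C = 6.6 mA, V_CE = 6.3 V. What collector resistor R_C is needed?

R_C ≈ 1.6 kΩ

Collector loop: V_CC = I_C·R_C + V_CE.
R_C = (V_CC − V_CE)/I_C = (17 − 6.3)/6.6 = 1.62 kΩ.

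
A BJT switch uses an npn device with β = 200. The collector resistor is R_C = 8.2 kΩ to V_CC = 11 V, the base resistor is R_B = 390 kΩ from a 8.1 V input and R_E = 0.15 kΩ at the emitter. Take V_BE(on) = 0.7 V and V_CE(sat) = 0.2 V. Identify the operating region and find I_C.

saturation; I_C ≈ 1.3 mA

Assume active: I_B = (8.1 − 0.7)/(390 + 201×0.15) = 0.0176 mA, I_C = β·I_B = 3.52 mA.
Then V_CE = 11 − 3.52×8.2 − 3.54×0.15 = -18.4 V < 0.2 V — the active assumption fails.
Re-solve with V_CE = 0.2 V. KCL at the emitter: V_E/R_E = (V_BB−0.7−V_E)/R_B + (V_CC−0.2−V_E)/R_C, giving V_E = 0.197 V.
I_C = (V_CC − 0.2 − V_E)/R_C = (10.8 − 0.197)/8.2 = 1.29 mA.
Check: I_B = (7.4 − 0.197)/390 = 0.0185 mA, and β·I_B = 3.69 mA > I_C, confirming saturation.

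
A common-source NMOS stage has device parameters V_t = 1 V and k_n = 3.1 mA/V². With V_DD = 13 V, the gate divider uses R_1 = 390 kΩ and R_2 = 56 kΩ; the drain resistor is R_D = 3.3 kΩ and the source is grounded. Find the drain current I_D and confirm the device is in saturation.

I_D ≈ 0.62 mA

V_G = V_DD·R_2/(R_1+R_2) = 13×56/446 = 1.63 V. With the source grounded, V_GS = V_G = 1.63 V.
Assume saturation: I_D = (k_n/2)(V_GS − V_t)² = (3.1/2)×(1.63 − 1)² = 1.55×0.632² = 0.62 mA.
V_DS = V_DD − I_D·R_D = 13 − 0.62×3.3 = 11 V.
Saturation requires V_DS ≥ V_GS − V_t = 0.632 V; 11 ≥ 0.632 ✓.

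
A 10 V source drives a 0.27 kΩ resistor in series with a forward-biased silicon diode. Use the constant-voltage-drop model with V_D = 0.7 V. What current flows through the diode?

I ≈ 34 mA

KVL around the loop: 10 = V_D + I·R = 0.7 + I × 0.27 kΩ.
So I = (10 − 0.7) / 0.27 kΩ = 9.3 / 0.27 = 34.4 mA.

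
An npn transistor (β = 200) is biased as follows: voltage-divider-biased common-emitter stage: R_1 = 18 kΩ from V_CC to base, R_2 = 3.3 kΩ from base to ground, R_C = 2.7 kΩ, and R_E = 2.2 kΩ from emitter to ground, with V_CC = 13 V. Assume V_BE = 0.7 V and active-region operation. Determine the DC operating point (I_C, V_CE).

I_C ≈ 0.59 mA, V_CE ≈ 10 V

Thevenize the base divider: V_Th = V_CC·R_2/(R_1+R_2) = 13×3.3/21.3 = 2.01 V, R_Th = R_1‖R_2 = 2.79 kΩ.
Base-emitter loop: V_Th = I_B·R_Th + V_BE + (β+1)I_B·R_E, so I_B = (2.01 − 0.7) / (2.79 + 201×2.2) = 0.00295 mA.
I_C = β·I_B = 200×0.00295 = 0.591 mA, and I_E = (β+1)I_B = 0.594 mA.
V_CE = V_CC − I_C·R_C − I_E·R_E = 13 − 0.591×2.7 − 0.594×2.2 = 10.1 V.
V_CE = 10.1 V > 0.2 V confirms active-region operation.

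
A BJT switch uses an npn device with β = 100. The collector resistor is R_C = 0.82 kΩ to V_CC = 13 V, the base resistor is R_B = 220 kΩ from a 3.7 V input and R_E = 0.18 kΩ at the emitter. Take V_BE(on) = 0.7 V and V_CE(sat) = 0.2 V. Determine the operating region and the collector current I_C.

active; I_C ≈ 1.3 mA

Assume active. Base-emitter loop: I_B = (V_BB − V_BE)/(R_B + (β+1)R_E) = (3.7 − 0.7)/(220 + 101×0.18) = 0.0126 mA.
I_C = β·I_B = 100×0.0126 = 1.26 mA.
V_CE = V_CC − I_C·R_C − I_E·R_E = 13 − 1.26×0.82 − 1.27×0.18 = 11.7 V > V_CE(sat), so the active-region assumption holds.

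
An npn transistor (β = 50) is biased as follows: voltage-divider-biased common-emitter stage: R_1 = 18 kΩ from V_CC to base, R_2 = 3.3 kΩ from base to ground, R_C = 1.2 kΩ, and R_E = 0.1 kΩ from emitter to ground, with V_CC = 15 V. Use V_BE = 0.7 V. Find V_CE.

V_CE ≈ 1.6 V

Thevenize the base divider: V_Th = V_CC·R_2/(R_1+R_2) = 15×3.3/21.3 = 2.32 V, R_Th = R_1‖R_2 = 2.79 kΩ.
Base-emitter loop: V_Th = I_B·R_Th + V_BE + (β+1)I_B·R_E, so I_B = (2.32 − 0.7) / (2.79 + 51×0.1) = 0.206 mA.
I_C = β·I_B = 50×0.206 = 10.3 mA, and I_E = (β+1)I_B = 10.5 mA.
V_CE = V_CC − I_C·R_C − I_E·R_E = 15 − 10.3×1.2 − 10.5×0.1 = 1.6 V.
V_CE = 1.6 V > 0.2 V confirms active-region operation.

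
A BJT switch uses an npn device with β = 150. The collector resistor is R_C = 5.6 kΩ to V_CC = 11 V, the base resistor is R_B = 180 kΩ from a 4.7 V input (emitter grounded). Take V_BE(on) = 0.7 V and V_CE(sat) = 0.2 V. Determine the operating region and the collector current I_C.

Assume active: I_B = (4.7 − 0.7)/180 = 0.0222 mA, giving I_C = β·I_B = 3.33 mA.
But then V_CE = 11 − 3.33×5.6 = -7.67 V < V_CE(sat) = 0.2 V — impossible in the active region.
So the transistor is saturated. With V_CE = 0.2 V, I_C = (V_CC − 0.2)/R_C = 10.8/5.6 = 1.93 mA.
Check: β·I_B = 3.33 mA > I_C = 1.93 mA, confirming saturation.

saturation; I_C ≈ 1.9 mA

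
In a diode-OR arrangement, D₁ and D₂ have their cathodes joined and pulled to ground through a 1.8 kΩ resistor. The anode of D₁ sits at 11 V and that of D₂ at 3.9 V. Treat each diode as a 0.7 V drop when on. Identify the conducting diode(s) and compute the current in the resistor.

Assume both conduct. Then node N would need to be at both 11−0.7 = 10.3 V and 3.9−0.7 = 3.2 V, which is impossible.
Assume only D₁ conducts: V_N = 11 − 0.7 = 10.3 V, so I_R = 10.3/1.8 = 5.72 mA.
Check D₂: its anode-to-cathode voltage is 3.9 − 10.3 = -6.4 V < 0.7 V, so it is off. The assumption is consistent.

Only D₁ conducts; I_R ≈ 5.7 mA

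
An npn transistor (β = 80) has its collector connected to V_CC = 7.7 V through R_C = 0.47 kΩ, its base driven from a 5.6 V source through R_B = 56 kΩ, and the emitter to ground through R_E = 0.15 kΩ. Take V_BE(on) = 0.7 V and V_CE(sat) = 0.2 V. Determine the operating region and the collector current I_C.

Assume active. Base-emitter loop: I_B = (V_BB − V_BE)/(R_B + (β+1)R_E) = (5.6 − 0.7)/(56 + 81×0.15) = 0.0719 mA.
I_C = β·I_B = 80×0.0719 = 5.75 mA.
V_CE = V_CC − I_C·R_C − I_E·R_E = 7.7 − 5.75×0.47 − 5.82×0.15 = 4.12 V > V_CE(sat), so the active-region assumption holds.

active; I_C ≈ 5.8 mA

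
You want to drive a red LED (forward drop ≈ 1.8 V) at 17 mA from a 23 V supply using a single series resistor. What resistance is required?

R ≈ 1.2 kΩ

The resistor drops V_S − V_D = 23 − 1.8 = 21.2 V at 17 mA.
R = 21.2 V / 17 mA = 1.25 kΩ.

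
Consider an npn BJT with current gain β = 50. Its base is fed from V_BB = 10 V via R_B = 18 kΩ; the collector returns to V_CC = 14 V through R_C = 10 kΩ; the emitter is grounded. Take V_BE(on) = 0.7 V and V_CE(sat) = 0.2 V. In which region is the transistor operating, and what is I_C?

saturation; I_C ≈ 1.4 mA

Assume active: I_B = (10 − 0.7)/18 = 0.517 mA, giving I_C = β·I_B = 25.8 mA.
But then V_CE = 14 − 25.8×10 = -244 V < V_CE(sat) = 0.2 V — impossible in the active region.
So the transistor is saturated. With V_CE = 0.2 V, I_C = (V_CC − 0.2)/R_C = 13.8/10 = 1.38 mA.
Check: β·I_B = 25.8 mA > I_C = 1.38 mA, confirming saturation.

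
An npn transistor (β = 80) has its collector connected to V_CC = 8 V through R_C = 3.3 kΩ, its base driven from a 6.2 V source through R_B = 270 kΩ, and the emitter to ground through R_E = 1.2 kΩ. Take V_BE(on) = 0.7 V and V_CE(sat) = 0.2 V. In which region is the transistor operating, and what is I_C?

active; I_C ≈ 1.2 mA

Assume active. Base-emitter loop: I_B = (V_BB − V_BE)/(R_B + (β+1)R_E) = (6.2 − 0.7)/(270 + 81×1.2) = 0.015 mA.
I_C = β·I_B = 80×0.015 = 1.2 mA.
V_CE = V_CC − I_C·R_C − I_E·R_E = 8 − 1.2×3.3 − 1.21×1.2 = 2.59 V > V_CE(sat), so the active-region assumption holds.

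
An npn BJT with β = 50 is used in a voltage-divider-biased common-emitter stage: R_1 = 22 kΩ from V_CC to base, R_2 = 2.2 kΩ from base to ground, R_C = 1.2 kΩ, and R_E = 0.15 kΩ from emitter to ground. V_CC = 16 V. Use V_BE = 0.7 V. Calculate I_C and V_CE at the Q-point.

I_C ≈ 3.9 mA, V_CE ≈ 11 V

Thevenize the base divider: V_Th = V_CC·R_2/(R_1+R_2) = 16×2.2/24.2 = 1.45 V, R_Th = R_1‖R_2 = 2 kΩ.
Base-emitter loop: V_Th = I_B·R_Th + V_BE + (β+1)I_B·R_E, so I_B = (1.45 − 0.7) / (2 + 51×0.15) = 0.0782 mA.
I_C = β·I_B = 50×0.0782 = 3.91 mA, and I_E = (β+1)I_B = 3.99 mA.
V_CE = V_CC − I_C·R_C − I_E·R_E = 16 − 3.91×1.2 − 3.99×0.15 = 10.7 V.
V_CE = 10.7 V > 0.2 V confirms active-region operation.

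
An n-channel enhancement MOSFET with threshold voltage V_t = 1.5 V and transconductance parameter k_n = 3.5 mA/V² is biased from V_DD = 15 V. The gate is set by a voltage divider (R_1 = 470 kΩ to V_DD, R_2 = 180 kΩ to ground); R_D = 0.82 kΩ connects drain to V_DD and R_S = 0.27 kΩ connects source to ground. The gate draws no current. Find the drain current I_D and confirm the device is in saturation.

V_G = V_DD·R_2/(R_1+R_2) = 15×180/650 = 4.15 V.
Assume saturation: I_D = (k_n/2)(V_GS − V_t)² with V_GS = V_G − I_D·R_S = 4.15 − 0.27·I_D.
Substituting gives 0.128·I_D² − 3.51·I_D + 12.3 = 0, with roots I_D = 4.14 or 23.4 mA.
The root I_D = 23.4 mA gives V_GS = -2.15 V ≤ V_t, so take I_D = 4.14 mA.
Then V_GS = 3.04 V and V_DS = V_DD − I_D(R_D+R_S) = 15 − 4.14×1.09 = 10.5 V.
Saturation requires V_DS ≥ V_GS − V_t = 1.54 V; 10.5 ≥ 1.54 ✓.

I_D ≈ 4.1 mA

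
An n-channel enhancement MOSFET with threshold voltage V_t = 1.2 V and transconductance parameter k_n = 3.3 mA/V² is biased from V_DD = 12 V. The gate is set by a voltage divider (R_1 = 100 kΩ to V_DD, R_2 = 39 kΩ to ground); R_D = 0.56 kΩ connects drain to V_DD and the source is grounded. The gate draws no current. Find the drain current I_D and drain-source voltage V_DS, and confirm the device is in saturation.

I_D ≈ 7.7 mA, V_DS ≈ 7.7 V

V_G = V_DD·R_2/(R_1+R_2) = 12×39/139 = 3.37 V. With the source grounded, V_GS = V_G = 3.37 V.
Assume saturation: I_D = (k_n/2)(V_GS − V_t)² = (3.3/2)×(3.37 − 1.2)² = 1.65×2.17² = 7.75 mA.
V_DS = V_DD − I_D·R_D = 12 − 7.75×0.56 = 7.66 V.
Saturation requires V_DS ≥ V_GS − V_t = 2.17 V; 7.66 ≥ 2.17 ✓.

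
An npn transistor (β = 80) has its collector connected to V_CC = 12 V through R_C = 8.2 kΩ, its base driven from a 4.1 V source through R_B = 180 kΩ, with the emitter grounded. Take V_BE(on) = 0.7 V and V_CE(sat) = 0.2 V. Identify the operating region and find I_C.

Assume active: I_B = (4.1 − 0.7)/180 = 0.0189 mA, giving I_C = β·I_B = 1.51 mA.
But then V_CE = 12 − 1.51×8.2 = -0.391 V < V_CE(sat) = 0.2 V — impossible in the active region.
So the transistor is saturated. With V_CE = 0.2 V, I_C = (V_CC − 0.2)/R_C = 11.8/8.2 = 1.44 mA.
Check: β·I_B = 1.51 mA > I_C = 1.44 mA, confirming saturation.

saturation; I_C ≈ 1.4 mA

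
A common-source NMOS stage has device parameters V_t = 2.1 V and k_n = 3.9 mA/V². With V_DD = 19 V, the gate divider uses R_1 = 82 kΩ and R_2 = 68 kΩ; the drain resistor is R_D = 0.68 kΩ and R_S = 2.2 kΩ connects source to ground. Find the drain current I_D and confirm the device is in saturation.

I_D ≈ 2.5 mA

V_G = V_DD·R_2/(R_1+R_2) = 19×68/150 = 8.61 V.
Assume saturation: I_D = (k_n/2)(V_GS − V_t)² with V_GS = V_G − I_D·R_S = 8.61 − 2.2·I_D.
Substituting gives 9.44·I_D² − 56.9·I_D + 82.7 = 0, with roots I_D = 2.45 or 3.58 mA.
The root I_D = 3.58 mA gives V_GS = 0.746 V ≤ V_t, so take I_D = 2.45 mA.
Then V_GS = 3.22 V and V_DS = V_DD − I_D(R_D+R_S) = 19 − 2.45×2.88 = 11.9 V.
Saturation requires V_DS ≥ V_GS − V_t = 1.12 V; 11.9 ≥ 1.12 ✓.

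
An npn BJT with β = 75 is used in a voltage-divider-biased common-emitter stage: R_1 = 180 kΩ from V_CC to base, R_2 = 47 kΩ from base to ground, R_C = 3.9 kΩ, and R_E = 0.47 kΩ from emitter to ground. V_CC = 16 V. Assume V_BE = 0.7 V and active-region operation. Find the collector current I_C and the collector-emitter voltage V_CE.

Thevenize the base divider: V_Th = V_CC·R_2/(R_1+R_2) = 16×47/227 = 3.31 V, R_Th = R_1‖R_2 = 37.3 kΩ.
Base-emitter loop: V_Th = I_B·R_Th + V_BE + (β+1)I_B·R_E, so I_B = (3.31 − 0.7) / (37.3 + 76×0.47) = 0.0358 mA.
I_C = β·I_B = 75×0.0358 = 2.68 mA, and I_E = (β+1)I_B = 2.72 mA.
V_CE = V_CC − I_C·R_C − I_E·R_E = 16 − 2.68×3.9 − 2.72×0.47 = 4.25 V.
V_CE = 4.25 V > 0.2 V confirms active-region operation.

I_C ≈ 2.7 mA, V_CE ≈ 4.3 V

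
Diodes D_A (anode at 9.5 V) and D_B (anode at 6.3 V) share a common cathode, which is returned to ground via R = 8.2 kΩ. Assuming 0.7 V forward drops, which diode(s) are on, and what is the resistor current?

Assume both conduct. Then node N would need to be at both 9.5−0.7 = 8.8 V and 6.3−0.7 = 5.6 V, which is impossible.
Assume only D_A conducts: V_N = 9.5 − 0.7 = 8.8 V, so I_R = 8.8/8.2 = 1.07 mA.
Check D_B: its anode-to-cathode voltage is 6.3 − 8.8 = -2.5 V < 0.7 V, so it is off. The assumption is consistent.

Only D_A conducts; I_R ≈ 1.1 mA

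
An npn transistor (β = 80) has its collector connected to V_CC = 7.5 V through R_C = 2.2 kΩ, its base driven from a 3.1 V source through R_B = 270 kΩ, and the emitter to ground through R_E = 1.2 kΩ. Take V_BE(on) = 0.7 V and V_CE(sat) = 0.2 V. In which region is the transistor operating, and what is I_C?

Assume active. Base-emitter loop: I_B = (V_BB − V_BE)/(R_B + (β+1)R_E) = (3.1 − 0.7)/(270 + 81×1.2) = 0.00654 mA.
I_C = β·I_B = 80×0.00654 = 0.523 mA.
V_CE = V_CC − I_C·R_C − I_E·R_E = 7.5 − 0.523×2.2 − 0.529×1.2 = 5.71 V > V_CE(sat), so the active-region assumption holds.

active; I_C ≈ 0.52 mA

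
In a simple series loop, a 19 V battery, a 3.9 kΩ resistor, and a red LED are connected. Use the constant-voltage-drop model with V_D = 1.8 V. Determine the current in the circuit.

I ≈ 4.4 mA

KVL around the loop: 19 = V_D + I·R = 1.8 + I × 3.9 kΩ.
So I = (19 − 1.8) / 3.9 kΩ = 17.2 / 3.9 = 4.41 mA.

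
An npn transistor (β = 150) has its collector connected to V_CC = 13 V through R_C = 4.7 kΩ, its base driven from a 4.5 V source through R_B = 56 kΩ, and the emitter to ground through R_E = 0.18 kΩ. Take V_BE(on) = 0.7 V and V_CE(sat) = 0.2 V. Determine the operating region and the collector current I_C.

saturation; I_C ≈ 2.6 mA

Assume active: I_B = (4.5 − 0.7)/(56 + 151×0.18) = 0.0457 mA, I_C = β·I_B = 6.85 mA.
Then V_CE = 13 − 6.85×4.7 − 6.9×0.18 = -20.4 V < 0.2 V — the active assumption fails.
Re-solve with V_CE = 0.2 V. KCL at the emitter: V_E/R_E = (V_BB−0.7−V_E)/R_B + (V_CC−0.2−V_E)/R_C, giving V_E = 0.482 V.
I_C = (V_CC − 0.2 − V_E)/R_C = (12.8 − 0.482)/4.7 = 2.62 mA.
Check: I_B = (3.8 − 0.482)/56 = 0.0592 mA, and β·I_B = 8.89 mA > I_C, confirming saturation.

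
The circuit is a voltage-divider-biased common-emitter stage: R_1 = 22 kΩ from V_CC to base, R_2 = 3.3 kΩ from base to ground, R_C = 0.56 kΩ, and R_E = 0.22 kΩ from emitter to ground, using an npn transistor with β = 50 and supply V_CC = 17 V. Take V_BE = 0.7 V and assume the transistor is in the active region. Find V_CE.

V_CE ≈ 13 V

Thevenize the base divider: V_Th = V_CC·R_2/(R_1+R_2) = 17×3.3/25.3 = 2.22 V, R_Th = R_1‖R_2 = 2.87 kΩ.
Base-emitter loop: V_Th = I_B·R_Th + V_BE + (β+1)I_B·R_E, so I_B = (2.22 − 0.7) / (2.87 + 51×0.22) = 0.108 mA.
I_C = β·I_B = 50×0.108 = 5.38 mA, and I_E = (β+1)I_B = 5.49 mA.
V_CE = V_CC − I_C·R_C − I_E·R_E = 17 − 5.38×0.56 − 5.49×0.22 = 12.8 V.
V_CE = 12.8 V > 0.2 V confirms active-region operation.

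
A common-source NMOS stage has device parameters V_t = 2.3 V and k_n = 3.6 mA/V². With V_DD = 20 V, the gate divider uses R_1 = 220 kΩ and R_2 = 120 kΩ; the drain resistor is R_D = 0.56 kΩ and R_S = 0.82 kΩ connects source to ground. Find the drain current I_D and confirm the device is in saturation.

I_D ≈ 4 mA

V_G = V_DD·R_2/(R_1+R_2) = 20×120/340 = 7.06 V.
Assume saturation: I_D = (k_n/2)(V_GS − V_t)² with V_GS = V_G − I_D·R_S = 7.06 − 0.82·I_D.
Substituting gives 1.21·I_D² − 15·I_D + 40.8 = 0, with roots I_D = 3.99 or 8.44 mA.
The root I_D = 8.44 mA gives V_GS = 0.134 V ≤ V_t, so take I_D = 3.99 mA.
Then V_GS = 3.79 V and V_DS = V_DD − I_D(R_D+R_S) = 20 − 3.99×1.38 = 14.5 V.
Saturation requires V_DS ≥ V_GS − V_t = 1.49 V; 14.5 ≥ 1.49 ✓.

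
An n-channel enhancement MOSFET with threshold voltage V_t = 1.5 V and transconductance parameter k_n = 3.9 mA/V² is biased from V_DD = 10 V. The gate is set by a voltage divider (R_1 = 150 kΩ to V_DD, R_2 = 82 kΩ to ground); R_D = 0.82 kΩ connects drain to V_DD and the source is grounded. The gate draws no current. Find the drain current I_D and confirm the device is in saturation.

V_G = V_DD·R_2/(R_1+R_2) = 10×82/232 = 3.53 V. With the source grounded, V_GS = V_G = 3.53 V.
Assume saturation: I_D = (k_n/2)(V_GS − V_t)² = (3.9/2)×(3.53 − 1.5)² = 1.95×2.03² = 8.07 mA.
V_DS = V_DD − I_D·R_D = 10 − 8.07×0.82 = 3.38 V.
Saturation requires V_DS ≥ V_GS − V_t = 2.03 V; 3.38 ≥ 2.03 ✓.

I_D ≈ 8.1 mA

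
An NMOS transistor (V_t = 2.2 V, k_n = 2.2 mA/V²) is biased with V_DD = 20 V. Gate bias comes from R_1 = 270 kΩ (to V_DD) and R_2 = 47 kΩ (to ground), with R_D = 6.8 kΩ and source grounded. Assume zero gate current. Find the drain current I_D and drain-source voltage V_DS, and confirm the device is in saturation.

I_D ≈ 0.64 mA, V_DS ≈ 16 V

V_G = V_DD·R_2/(R_1+R_2) = 20×47/317 = 2.97 V. With the source grounded, V_GS = V_G = 2.97 V.
Assume saturation: I_D = (k_n/2)(V_GS − V_t)² = (2.2/2)×(2.97 − 2.2)² = 1.1×0.765² = 0.644 mA.
V_DS = V_DD − I_D·R_D = 20 − 0.644×6.8 = 15.6 V.
Saturation requires V_DS ≥ V_GS − V_t = 0.765 V; 15.6 ≥ 0.765 ✓.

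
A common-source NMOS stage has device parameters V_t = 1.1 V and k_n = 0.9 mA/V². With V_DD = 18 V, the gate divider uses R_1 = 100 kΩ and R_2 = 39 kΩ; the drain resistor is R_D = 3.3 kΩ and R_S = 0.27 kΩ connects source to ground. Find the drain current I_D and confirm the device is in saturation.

I_D ≈ 3.8 mA

V_G = V_DD·R_2/(R_1+R_2) = 18×39/139 = 5.05 V.
Assume saturation: I_D = (k_n/2)(V_GS − V_t)² with V_GS = V_G − I_D·R_S = 5.05 − 0.27·I_D.
Substituting gives 0.0328·I_D² − 1.96·I_D + 7.02 = 0, with roots I_D = 3.83 or 55.9 mA.
The root I_D = 55.9 mA gives V_GS = -10 V ≤ V_t, so take I_D = 3.83 mA.
Then V_GS = 4.02 V and V_DS = V_DD − I_D(R_D+R_S) = 18 − 3.83×3.57 = 4.33 V.
Saturation requires V_DS ≥ V_GS − V_t = 2.92 V; 4.33 ≥ 2.92 ✓.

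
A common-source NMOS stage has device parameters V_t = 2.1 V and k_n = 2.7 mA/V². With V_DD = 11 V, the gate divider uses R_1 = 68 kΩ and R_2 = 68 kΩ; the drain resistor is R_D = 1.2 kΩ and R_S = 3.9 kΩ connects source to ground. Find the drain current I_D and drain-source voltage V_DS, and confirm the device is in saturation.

V_G = V_DD·R_2/(R_1+R_2) = 11×68/136 = 5.5 V.
Assume saturation: I_D = (k_n/2)(V_GS − V_t)² with V_GS = V_G − I_D·R_S = 5.5 − 3.9·I_D.
Substituting gives 20.5·I_D² − 36.8·I_D + 15.6 = 0, with roots I_D = 0.689 or 1.1 mA.
The root I_D = 1.1 mA gives V_GS = 1.2 V ≤ V_t, so take I_D = 0.689 mA.
Then V_GS = 2.81 V and V_DS = V_DD − I_D(R_D+R_S) = 11 − 0.689×5.1 = 7.49 V.
Saturation requires V_DS ≥ V_GS − V_t = 0.714 V; 7.49 ≥ 0.714 ✓.

I_D ≈ 0.69 mA, V_DS ≈ 7.5 V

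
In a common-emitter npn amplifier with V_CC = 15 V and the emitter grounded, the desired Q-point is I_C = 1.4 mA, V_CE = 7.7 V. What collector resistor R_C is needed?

Collector loop: V_CC = I_C·R_C + V_CE.
R_C = (V_CC − V_CE)/I_C = (15 − 7.7)/1.4 = 5.21 kΩ.

R_C ≈ 5.2 kΩ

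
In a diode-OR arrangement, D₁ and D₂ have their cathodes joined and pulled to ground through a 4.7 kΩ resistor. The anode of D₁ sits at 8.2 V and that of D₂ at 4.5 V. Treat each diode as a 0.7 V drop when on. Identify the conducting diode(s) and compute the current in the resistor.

Assume both conduct. Then node N would need to be at both 8.2−0.7 = 7.5 V and 4.5−0.7 = 3.8 V, which is impossible.
Assume only D₁ conducts: V_N = 8.2 − 0.7 = 7.5 V, so I_R = 7.5/4.7 = 1.6 mA.
Check D₂: its anode-to-cathode voltage is 4.5 − 7.5 = -3 V < 0.7 V, so it is off. The assumption is consistent.

Only D₁ conducts; I_R ≈ 1.6 mA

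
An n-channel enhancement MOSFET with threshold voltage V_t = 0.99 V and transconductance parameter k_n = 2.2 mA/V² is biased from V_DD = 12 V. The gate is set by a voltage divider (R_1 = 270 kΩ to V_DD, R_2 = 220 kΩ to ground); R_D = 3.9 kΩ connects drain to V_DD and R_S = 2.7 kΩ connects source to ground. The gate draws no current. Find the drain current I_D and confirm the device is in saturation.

V_G = V_DD·R_2/(R_1+R_2) = 12×220/490 = 5.39 V.
Assume saturation: I_D = (k_n/2)(V_GS − V_t)² with V_GS = V_G − I_D·R_S = 5.39 − 2.7·I_D.
Substituting gives 8.02·I_D² − 27.1·I_D + 21.3 = 0, with roots I_D = 1.24 or 2.15 mA.
The root I_D = 2.15 mA gives V_GS = -0.407 V ≤ V_t, so take I_D = 1.24 mA.
Then V_GS = 2.05 V and V_DS = V_DD − I_D(R_D+R_S) = 12 − 1.24×6.6 = 3.84 V.
Saturation requires V_DS ≥ V_GS − V_t = 1.06 V; 3.84 ≥ 1.06 ✓.

I_D ≈ 1.2 mA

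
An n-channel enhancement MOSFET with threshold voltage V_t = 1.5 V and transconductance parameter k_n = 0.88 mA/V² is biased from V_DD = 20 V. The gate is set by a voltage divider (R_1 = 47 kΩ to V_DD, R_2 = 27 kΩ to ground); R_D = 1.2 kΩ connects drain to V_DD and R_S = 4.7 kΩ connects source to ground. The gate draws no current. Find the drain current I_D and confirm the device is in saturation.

I_D ≈ 0.92 mA

V_G = V_DD·R_2/(R_1+R_2) = 20×27/74 = 7.3 V.
Assume saturation: I_D = (k_n/2)(V_GS − V_t)² with V_GS = V_G − I_D·R_S = 7.3 − 4.7·I_D.
Substituting gives 9.72·I_D² − 25·I_D + 14.8 = 0, with roots I_D = 0.925 or 1.64 mA.
The root I_D = 1.64 mA gives V_GS = -0.433 V ≤ V_t, so take I_D = 0.925 mA.
Then V_GS = 2.95 V and V_DS = V_DD − I_D(R_D+R_S) = 20 − 0.925×5.9 = 14.5 V.
Saturation requires V_DS ≥ V_GS − V_t = 1.45 V; 14.5 ≥ 1.45 ✓.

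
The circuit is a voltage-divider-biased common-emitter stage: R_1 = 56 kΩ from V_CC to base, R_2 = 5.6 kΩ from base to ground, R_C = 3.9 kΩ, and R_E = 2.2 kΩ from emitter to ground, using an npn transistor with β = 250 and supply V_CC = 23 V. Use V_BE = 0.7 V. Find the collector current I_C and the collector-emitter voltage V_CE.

I_C ≈ 0.62 mA, V_CE ≈ 19 V

Thevenize the base divider: V_Th = V_CC·R_2/(R_1+R_2) = 23×5.6/61.6 = 2.09 V, R_Th = R_1‖R_2 = 5.09 kΩ.
Base-emitter loop: V_Th = I_B·R_Th + V_BE + (β+1)I_B·R_E, so I_B = (2.09 − 0.7) / (5.09 + 251×2.2) = 0.0025 mA.
I_C = β·I_B = 250×0.0025 = 0.624 mA, and I_E = (β+1)I_B = 0.626 mA.
V_CE = V_CC − I_C·R_C − I_E·R_E = 23 − 0.624×3.9 − 0.626×2.2 = 19.2 V.
V_CE = 19.2 V > 0.2 V confirms active-region operation.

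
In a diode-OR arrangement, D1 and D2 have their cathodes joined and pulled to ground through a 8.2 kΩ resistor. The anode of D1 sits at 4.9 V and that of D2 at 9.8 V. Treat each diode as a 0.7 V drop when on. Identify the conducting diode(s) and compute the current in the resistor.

Assume both conduct. Then node N would need to be at both 4.9−0.7 = 4.2 V and 9.8−0.7 = 9.1 V, which is impossible.
Assume only D2 conducts: V_N = 9.8 − 0.7 = 9.1 V, so I_R = 9.1/8.2 = 1.11 mA.
Check D1: its anode-to-cathode voltage is 4.9 − 9.1 = -4.2 V < 0.7 V, so it is off. The assumption is consistent.

Only D2 conducts; I_R ≈ 1.1 mA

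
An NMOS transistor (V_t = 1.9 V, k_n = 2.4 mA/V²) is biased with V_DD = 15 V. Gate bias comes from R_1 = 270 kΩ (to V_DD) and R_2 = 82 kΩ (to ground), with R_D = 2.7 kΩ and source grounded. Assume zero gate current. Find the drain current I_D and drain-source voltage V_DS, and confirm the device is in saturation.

V_G = V_DD·R_2/(R_1+R_2) = 15×82/352 = 3.49 V. With the source grounded, V_GS = V_G = 3.49 V.
Assume saturation: I_D = (k_n/2)(V_GS − V_t)² = (2.4/2)×(3.49 − 1.9)² = 1.2×1.59² = 3.05 mA.
V_DS = V_DD − I_D·R_D = 15 − 3.05×2.7 = 6.76 V.
Saturation requires V_DS ≥ V_GS − V_t = 1.59 V; 6.76 ≥ 1.59 ✓.

I_D ≈ 3.1 mA, V_DS ≈ 6.8 V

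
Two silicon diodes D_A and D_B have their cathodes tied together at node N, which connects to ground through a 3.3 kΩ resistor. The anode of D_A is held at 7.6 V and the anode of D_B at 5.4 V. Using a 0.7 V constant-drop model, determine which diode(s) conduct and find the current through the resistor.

Only D_A conducts; I_R ≈ 2.1 mA

Assume both conduct. Then node N would need to be at both 7.6−0.7 = 6.9 V and 5.4−0.7 = 4.7 V, which is impossible.
Assume only D_A conducts: V_N = 7.6 − 0.7 = 6.9 V, so I_R = 6.9/3.3 = 2.09 mA.
Check D_B: its anode-to-cathode voltage is 5.4 − 6.9 = -1.5 V < 0.7 V, so it is off. The assumption is consistent.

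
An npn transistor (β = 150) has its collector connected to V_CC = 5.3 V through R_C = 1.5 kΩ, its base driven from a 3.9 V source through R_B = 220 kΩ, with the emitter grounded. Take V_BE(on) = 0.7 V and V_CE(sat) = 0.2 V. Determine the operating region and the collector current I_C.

Assume active. Base-emitter loop: I_B = (V_BB − V_BE)/R_B = (3.9 − 0.7)/220 = 0.0145 mA.
I_C = β·I_B = 150×0.0145 = 2.18 mA.
V_CE = V_CC − I_C·R_C = 5.3 − 2.18×1.5 = 2.03 V > V_CE(sat), so the active-region assumption holds.

active; I_C ≈ 2.2 mA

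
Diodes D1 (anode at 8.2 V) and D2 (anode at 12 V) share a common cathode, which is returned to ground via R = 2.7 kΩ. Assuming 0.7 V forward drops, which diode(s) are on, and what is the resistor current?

Only D2 conducts; I_R ≈ 4.2 mA

Assume both conduct. Then node N would need to be at both 8.2−0.7 = 7.5 V and 12−0.7 = 11.3 V, which is impossible.
Assume only D2 conducts: V_N = 12 − 0.7 = 11.3 V, so I_R = 11.3/2.7 = 4.19 mA.
Check D1: its anode-to-cathode voltage is 8.2 − 11.3 = -3.1 V < 0.7 V, so it is off. The assumption is consistent.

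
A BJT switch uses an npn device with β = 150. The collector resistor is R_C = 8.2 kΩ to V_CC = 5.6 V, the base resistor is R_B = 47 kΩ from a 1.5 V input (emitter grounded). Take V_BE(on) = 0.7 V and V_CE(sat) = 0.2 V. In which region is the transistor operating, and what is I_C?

saturation; I_C ≈ 0.66 mA

Assume active: I_B = (1.5 − 0.7)/47 = 0.017 mA, giving I_C = β·I_B = 2.55 mA.
But then V_CE = 5.6 − 2.55×8.2 = -15.3 V < V_CE(sat) = 0.2 V — impossible in the active region.
So the transistor is saturated. With V_CE = 0.2 V, I_C = (V_CC − 0.2)/R_C = 5.4/8.2 = 0.659 mA.
Check: β·I_B = 2.55 mA > I_C = 0.659 mA, confirming saturation.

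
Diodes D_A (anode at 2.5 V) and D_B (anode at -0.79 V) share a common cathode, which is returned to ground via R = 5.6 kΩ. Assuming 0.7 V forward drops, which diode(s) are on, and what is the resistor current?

Assume both conduct. Then node N would need to be at both 2.5−0.7 = 1.8 V and -0.79−0.7 = -1.49 V, which is impossible.
Assume only D_A conducts: V_N = 2.5 − 0.7 = 1.8 V, so I_R = 1.8/5.6 = 0.321 mA.
Check D_B: its anode-to-cathode voltage is -0.79 − 1.8 = -2.59 V < 0.7 V, so it is off. The assumption is consistent.

Only D_A conducts; I_R ≈ 0.32 mA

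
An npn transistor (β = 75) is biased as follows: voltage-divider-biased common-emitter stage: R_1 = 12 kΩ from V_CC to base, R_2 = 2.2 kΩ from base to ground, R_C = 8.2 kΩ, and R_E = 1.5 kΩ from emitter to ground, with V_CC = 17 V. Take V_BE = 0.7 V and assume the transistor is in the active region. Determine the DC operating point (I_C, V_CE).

I_C ≈ 1.3 mA, V_CE ≈ 4.8 V

Thevenize the base divider: V_Th = V_CC·R_2/(R_1+R_2) = 17×2.2/14.2 = 2.63 V, R_Th = R_1‖R_2 = 1.86 kΩ.
Base-emitter loop: V_Th = I_B·R_Th + V_BE + (β+1)I_B·R_E, so I_B = (2.63 − 0.7) / (1.86 + 76×1.5) = 0.0167 mA.
I_C = β·I_B = 75×0.0167 = 1.25 mA, and I_E = (β+1)I_B = 1.27 mA.
V_CE = V_CC − I_C·R_C − I_E·R_E = 17 − 1.25×8.2 − 1.27×1.5 = 4.83 V.
V_CE = 4.83 V > 0.2 V confirms active-region operation.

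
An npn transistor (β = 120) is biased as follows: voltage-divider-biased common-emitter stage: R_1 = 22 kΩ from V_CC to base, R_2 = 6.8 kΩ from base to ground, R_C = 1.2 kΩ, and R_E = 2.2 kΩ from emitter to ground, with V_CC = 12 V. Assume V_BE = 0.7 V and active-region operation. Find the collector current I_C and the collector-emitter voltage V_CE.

Thevenize the base divider: V_Th = V_CC·R_2/(R_1+R_2) = 12×6.8/28.8 = 2.83 V, R_Th = R_1‖R_2 = 5.19 kΩ.
Base-emitter loop: V_Th = I_B·R_Th + V_BE + (β+1)I_B·R_E, so I_B = (2.83 − 0.7) / (5.19 + 121×2.2) = 0.00786 mA.
I_C = β·I_B = 120×0.00786 = 0.943 mA, and I_E = (β+1)I_B = 0.951 mA.
V_CE = V_CC − I_C·R_C − I_E·R_E = 12 − 0.943×1.2 − 0.951×2.2 = 8.78 V.
V_CE = 8.78 V > 0.2 V confirms active-region operation.

I_C ≈ 0.94 mA, V_CE ≈ 8.8 V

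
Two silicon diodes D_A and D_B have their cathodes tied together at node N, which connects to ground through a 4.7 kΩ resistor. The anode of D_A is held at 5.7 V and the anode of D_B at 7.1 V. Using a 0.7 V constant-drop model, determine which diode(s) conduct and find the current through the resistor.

Only D_B conducts; I_R ≈ 1.4 mA

Assume both conduct. Then node N would need to be at both 5.7−0.7 = 5 V and 7.1−0.7 = 6.4 V, which is impossible.
Assume only D_B conducts: V_N = 7.1 − 0.7 = 6.4 V, so I_R = 6.4/4.7 = 1.36 mA.
Check D_A: its anode-to-cathode voltage is 5.7 − 6.4 = -0.7 V < 0.7 V, so it is off. The assumption is consistent.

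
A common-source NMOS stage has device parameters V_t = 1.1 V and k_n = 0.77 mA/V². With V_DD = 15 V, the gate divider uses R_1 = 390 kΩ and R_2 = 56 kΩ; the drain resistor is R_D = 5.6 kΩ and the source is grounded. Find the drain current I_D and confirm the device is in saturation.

I_D ≈ 0.24 mA

V_G = V_DD·R_2/(R_1+R_2) = 15×56/446 = 1.88 V. With the source grounded, V_GS = V_G = 1.88 V.
Assume saturation: I_D = (k_n/2)(V_GS − V_t)² = (0.77/2)×(1.88 − 1.1)² = 0.385×0.783² = 0.236 mA.
V_DS = V_DD − I_D·R_D = 15 − 0.236×5.6 = 13.7 V.
Saturation requires V_DS ≥ V_GS − V_t = 0.783 V; 13.7 ≥ 0.783 ✓.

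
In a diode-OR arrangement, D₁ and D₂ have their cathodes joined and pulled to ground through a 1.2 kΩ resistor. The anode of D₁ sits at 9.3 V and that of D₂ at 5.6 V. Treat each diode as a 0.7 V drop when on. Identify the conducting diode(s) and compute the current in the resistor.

Assume both conduct. Then node N would need to be at both 9.3−0.7 = 8.6 V and 5.6−0.7 = 4.9 V, which is impossible.
Assume only D₁ conducts: V_N = 9.3 − 0.7 = 8.6 V, so I_R = 8.6/1.2 = 7.17 mA.
Check D₂: its anode-to-cathode voltage is 5.6 − 8.6 = -3 V < 0.7 V, so it is off. The assumption is consistent.

Only D₁ conducts; I_R ≈ 7.2 mA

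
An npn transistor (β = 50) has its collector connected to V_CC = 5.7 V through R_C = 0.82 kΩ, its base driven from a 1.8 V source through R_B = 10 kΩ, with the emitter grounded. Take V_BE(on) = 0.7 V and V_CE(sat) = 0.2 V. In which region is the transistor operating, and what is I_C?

Assume active. Base-emitter loop: I_B = (V_BB − V_BE)/R_B = (1.8 − 0.7)/10 = 0.11 mA.
I_C = β·I_B = 50×0.11 = 5.5 mA.
V_CE = V_CC − I_C·R_C = 5.7 − 5.5×0.82 = 1.19 V > V_CE(sat), so the active-region assumption holds.

active; I_C ≈ 5.5 mA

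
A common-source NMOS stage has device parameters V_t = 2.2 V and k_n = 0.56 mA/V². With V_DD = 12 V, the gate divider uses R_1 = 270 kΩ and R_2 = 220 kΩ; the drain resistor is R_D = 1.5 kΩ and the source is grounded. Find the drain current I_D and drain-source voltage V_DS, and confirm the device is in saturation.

V_G = V_DD·R_2/(R_1+R_2) = 12×220/490 = 5.39 V. With the source grounded, V_GS = V_G = 5.39 V.
Assume saturation: I_D = (k_n/2)(V_GS − V_t)² = (0.56/2)×(5.39 − 2.2)² = 0.28×3.19² = 2.85 mA.
V_DS = V_DD − I_D·R_D = 12 − 2.85×1.5 = 7.73 V.
Saturation requires V_DS ≥ V_GS − V_t = 3.19 V; 7.73 ≥ 3.19 ✓.

I_D ≈ 2.8 mA, V_DS ≈ 7.7 V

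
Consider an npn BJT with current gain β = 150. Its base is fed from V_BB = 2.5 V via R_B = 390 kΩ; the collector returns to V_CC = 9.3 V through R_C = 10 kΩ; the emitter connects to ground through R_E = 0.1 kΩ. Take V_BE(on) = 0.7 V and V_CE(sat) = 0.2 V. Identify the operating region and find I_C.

Assume active. Base-emitter loop: I_B = (V_BB − V_BE)/(R_B + (β+1)R_E) = (2.5 − 0.7)/(390 + 151×0.1) = 0.00444 mA.
I_C = β·I_B = 150×0.00444 = 0.667 mA.
V_CE = V_CC − I_C·R_C − I_E·R_E = 9.3 − 0.667×10 − 0.671×0.1 = 2.57 V > V_CE(sat), so the active-region assumption holds.

active; I_C ≈ 0.67 mA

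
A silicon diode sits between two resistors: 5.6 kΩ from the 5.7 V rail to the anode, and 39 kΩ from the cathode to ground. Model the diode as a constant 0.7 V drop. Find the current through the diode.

I ≈ 0.11 mA

The two resistors are in series with the diode, so KVL gives 5.7 = I·5.6 + 0.7 + I·39.
I = (5.7 − 0.7) / (5.6 + 39) kΩ = 5 / 44.6 = 0.112 mA.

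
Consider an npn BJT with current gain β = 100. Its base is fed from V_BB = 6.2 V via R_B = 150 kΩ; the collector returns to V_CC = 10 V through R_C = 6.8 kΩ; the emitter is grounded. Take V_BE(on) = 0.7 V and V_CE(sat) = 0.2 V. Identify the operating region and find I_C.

Assume active: I_B = (6.2 − 0.7)/150 = 0.0367 mA, giving I_C = β·I_B = 3.67 mA.
But then V_CE = 10 − 3.67×6.8 = -14.9 V < V_CE(sat) = 0.2 V — impossible in the active region.
So the transistor is saturated. With V_CE = 0.2 V, I_C = (V_CC − 0.2)/R_C = 9.8/6.8 = 1.44 mA.
Check: β·I_B = 3.67 mA > I_C = 1.44 mA, confirming saturation.

saturation; I_C ≈ 1.4 mA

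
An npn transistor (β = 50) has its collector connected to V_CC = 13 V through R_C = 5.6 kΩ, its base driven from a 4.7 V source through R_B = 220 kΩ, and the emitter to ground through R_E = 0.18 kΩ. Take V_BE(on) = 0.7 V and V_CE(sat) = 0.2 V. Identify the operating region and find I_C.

active; I_C ≈ 0.87 mA

Assume active. Base-emitter loop: I_B = (V_BB − V_BE)/(R_B + (β+1)R_E) = (4.7 − 0.7)/(220 + 51×0.18) = 0.0175 mA.
I_C = β·I_B = 50×0.0175 = 0.873 mA.
V_CE = V_CC − I_C·R_C − I_E·R_E = 13 − 0.873×5.6 − 0.89×0.18 = 7.95 V > V_CE(sat), so the active-region assumption holds.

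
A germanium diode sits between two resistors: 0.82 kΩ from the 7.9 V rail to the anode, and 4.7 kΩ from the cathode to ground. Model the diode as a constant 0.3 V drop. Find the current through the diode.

I ≈ 1.4 mA

The two resistors are in series with the diode, so KVL gives 7.9 = I·0.82 + 0.3 + I·4.7.
I = (7.9 − 0.3) / (0.82 + 4.7) kΩ = 7.6 / 5.52 = 1.38 mA.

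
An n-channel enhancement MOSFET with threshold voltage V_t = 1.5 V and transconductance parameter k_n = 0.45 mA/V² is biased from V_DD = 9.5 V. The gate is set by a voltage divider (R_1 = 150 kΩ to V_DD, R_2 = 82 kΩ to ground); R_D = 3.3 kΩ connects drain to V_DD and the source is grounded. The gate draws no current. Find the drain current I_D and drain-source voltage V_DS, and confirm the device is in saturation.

V_G = V_DD·R_2/(R_1+R_2) = 9.5×82/232 = 3.36 V. With the source grounded, V_GS = V_G = 3.36 V.
Assume saturation: I_D = (k_n/2)(V_GS − V_t)² = (0.45/2)×(3.36 − 1.5)² = 0.225×1.86² = 0.777 mA.
V_DS = V_DD − I_D·R_D = 9.5 − 0.777×3.3 = 6.94 V.
Saturation requires V_DS ≥ V_GS − V_t = 1.86 V; 6.94 ≥ 1.86 ✓.

I_D ≈ 0.78 mA, V_DS ≈ 6.9 V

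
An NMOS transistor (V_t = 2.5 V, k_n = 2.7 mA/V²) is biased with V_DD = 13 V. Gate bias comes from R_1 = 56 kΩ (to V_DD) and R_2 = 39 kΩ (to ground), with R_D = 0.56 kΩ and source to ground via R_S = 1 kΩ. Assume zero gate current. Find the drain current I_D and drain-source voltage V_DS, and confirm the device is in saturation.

V_G = V_DD·R_2/(R_1+R_2) = 13×39/95 = 5.34 V.
Assume saturation: I_D = (k_n/2)(V_GS − V_t)² with V_GS = V_G − I_D·R_S = 5.34 − 1·I_D.
Substituting gives 1.35·I_D² − 8.66·I_D + 10.9 = 0, with roots I_D = 1.71 or 4.7 mA.
The root I_D = 4.7 mA gives V_GS = 0.633 V ≤ V_t, so take I_D = 1.71 mA.
Then V_GS = 3.63 V and V_DS = V_DD − I_D(R_D+R_S) = 13 − 1.71×1.56 = 10.3 V.
Saturation requires V_DS ≥ V_GS − V_t = 1.13 V; 10.3 ≥ 1.13 ✓.

I_D ≈ 1.7 mA, V_DS ≈ 10 V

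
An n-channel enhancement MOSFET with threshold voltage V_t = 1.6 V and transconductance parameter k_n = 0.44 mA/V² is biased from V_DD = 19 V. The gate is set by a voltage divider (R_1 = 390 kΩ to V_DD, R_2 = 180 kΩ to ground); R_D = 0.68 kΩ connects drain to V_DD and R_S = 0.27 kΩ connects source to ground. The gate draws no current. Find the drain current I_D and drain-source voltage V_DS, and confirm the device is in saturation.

V_G = V_DD·R_2/(R_1+R_2) = 19×180/570 = 6 V.
Assume saturation: I_D = (k_n/2)(V_GS − V_t)² with V_GS = V_G − I_D·R_S = 6 − 0.27·I_D.
Substituting gives 0.016·I_D² − 1.52·I_D + 4.26 = 0, with roots I_D = 2.88 or 92.1 mA.
The root I_D = 92.1 mA gives V_GS = -18.9 V ≤ V_t, so take I_D = 2.88 mA.
Then V_GS = 5.22 V and V_DS = V_DD − I_D(R_D+R_S) = 19 − 2.88×0.95 = 16.3 V.
Saturation requires V_DS ≥ V_GS − V_t = 3.62 V; 16.3 ≥ 3.62 ✓.

I_D ≈ 2.9 mA, V_DS ≈ 16 V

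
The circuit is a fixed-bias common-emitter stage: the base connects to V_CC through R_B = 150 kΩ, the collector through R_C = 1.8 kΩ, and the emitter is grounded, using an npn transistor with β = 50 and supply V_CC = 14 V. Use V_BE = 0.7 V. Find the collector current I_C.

I_C ≈ 4.4 mA

Base loop: V_CC = I_B·R_B + V_BE, so I_B = (14 − 0.7)/150 kΩ = 0.0887 mA.
In the active region I_C = β·I_B = 50 × 0.0887 = 4.43 mA.
Collector loop: V_CE = V_CC − I_C·R_C = 14 − 4.43×1.8 = 6.02 V.
Since V_CE = 6.02 V > V_CE(sat) ≈ 0.2 V, the transistor is in the active region as assumed.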